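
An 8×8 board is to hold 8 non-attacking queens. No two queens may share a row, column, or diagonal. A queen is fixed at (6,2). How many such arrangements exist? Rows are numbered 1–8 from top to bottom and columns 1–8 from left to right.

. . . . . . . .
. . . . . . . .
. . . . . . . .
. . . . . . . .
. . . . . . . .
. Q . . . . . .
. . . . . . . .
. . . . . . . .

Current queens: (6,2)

14

Branch on row 1: col 1 → 1; col 3 → 2; col 4 → 3; col 5 → 3; col 6 → 4; col 8 → 1.
Sum: 1 + 2 + 3 + 3 + 4 + 1 = 14.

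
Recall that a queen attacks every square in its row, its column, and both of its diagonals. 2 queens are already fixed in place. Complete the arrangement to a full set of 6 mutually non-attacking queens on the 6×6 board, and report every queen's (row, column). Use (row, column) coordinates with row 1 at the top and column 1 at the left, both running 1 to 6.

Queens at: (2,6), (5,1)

Row 1: attacked by (2,6)→{5,6}; (5,1)→{1,5}. Safe: 2, 3, 4. Place at column 3.
Row 3: attacked by (1,3)→{1,3,5}; (2,6)→{5,6}; (5,1)→{1,3}. Safe: 2, 4. Place at column 2.
Row 4: attacked by (1,3)→{3,6}; (2,6)→{4,6}; (3,2)→{1,2,3}; (5,1)→{1,2}. Safe: 5. Place at column 5.
Row 6: attacked by (1,3)→{3}; (2,6)→{2,6}; (3,2)→{2,5}; (4,5)→{3,5}; (5,1)→{1,2}. Safe: 4. Place at column 4.
Columns [3, 6, 2, 5, 1, 4], r−c [-2, -4, 1, -1, 4, 2], r+c [4, 8, 5, 9, 6, 10] are all distinct, so no two queens attack.

(1,3) (2,6) (3,2) (4,5) (5,1) (6,4)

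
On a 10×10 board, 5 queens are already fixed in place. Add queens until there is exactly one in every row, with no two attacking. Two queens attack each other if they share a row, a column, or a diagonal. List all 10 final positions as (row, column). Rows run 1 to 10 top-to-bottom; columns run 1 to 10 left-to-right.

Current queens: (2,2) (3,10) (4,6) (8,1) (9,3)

(1,4) (2,2) (3,10) (4,6) (5,9) (6,5) (7,8) (8,1) (9,3) (10,7)

Row 1: attacked by (2,2)→{1,2,3}; (3,10)→{8,10}; (4,6)→{3,6,9}; (8,1)→{1,8}; (9,3)→{3}. Safe: 4, 5, 7. Place at column 4.
Row 5: attacked by (1,4)→{4,8}; (2,2)→{2,5}; (3,10)→{8,10}; (4,6)→{5,6,7}; (8,1)→{1,4}; (9,3)→{3,7}. Safe: 9. Place at column 9.
Row 6: attacked by (1,4)→{4,9}; (2,2)→{2,6}; (3,10)→{7,10}; (4,6)→{4,6,8}; (5,9)→{8,9,10}; (8,1)→{1,3}; (9,3)→{3,6}. Safe: 5. Place at column 5.
Row 7: attacked by (1,4)→{4,10}; (2,2)→{2,7}; (3,10)→{6,10}; (4,6)→{3,6,9}; (5,9)→{7,9}; (6,5)→{4,5,6}; (8,1)→{1,2}; (9,3)→{1,3,5}. Safe: 8. Place at column 8.
Row 10: attacked by (1,4)→{4}; (2,2)→{2,10}; (3,10)→{3,10}; (4,6)→{6}; (5,9)→{4,9}; (6,5)→{1,5,9}; (7,8)→{5,8}; (8,1)→{1,3}; (9,3)→{2,3,4}. Safe: 7. Place at column 7.
Columns [4, 2, 10, 6, 9, 5, 8, 1, 3, 7], r−c [-3, 0, -7, -2, -4, 1, -1, 7, 6, 3], r+c [5, 4, 13, 10, 14, 11, 15, 9, 12, 17] are all distinct, so no two queens attack.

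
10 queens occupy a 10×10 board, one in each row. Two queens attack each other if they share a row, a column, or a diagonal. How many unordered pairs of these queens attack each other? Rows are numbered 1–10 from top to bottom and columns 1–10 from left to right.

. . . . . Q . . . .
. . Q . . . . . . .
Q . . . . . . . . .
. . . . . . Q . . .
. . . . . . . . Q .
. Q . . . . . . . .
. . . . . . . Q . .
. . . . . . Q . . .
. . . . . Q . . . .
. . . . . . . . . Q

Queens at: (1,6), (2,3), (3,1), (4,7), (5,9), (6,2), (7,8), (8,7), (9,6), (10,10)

6

Same column: (1,6)–(9,6) (column 6); (4,7)–(8,7) (column 7).
Same diagonal: (2,3)–(7,8) (|2−7| = |3−8| = 5); (7,8)–(8,7) (|7−8| = |8−7| = 1); (7,8)–(9,6) (|7−9| = |8−6| = 2); (8,7)–(9,6) (|8−9| = |7−6| = 1).
Total attacking pairs: 6.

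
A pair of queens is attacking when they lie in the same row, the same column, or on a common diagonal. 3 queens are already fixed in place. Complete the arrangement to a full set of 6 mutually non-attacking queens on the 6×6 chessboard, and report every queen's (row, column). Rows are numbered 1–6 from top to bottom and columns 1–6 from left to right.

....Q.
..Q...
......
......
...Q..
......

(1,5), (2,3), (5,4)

(1,5) (2,3) (3,1) (4,6) (5,4) (6,2)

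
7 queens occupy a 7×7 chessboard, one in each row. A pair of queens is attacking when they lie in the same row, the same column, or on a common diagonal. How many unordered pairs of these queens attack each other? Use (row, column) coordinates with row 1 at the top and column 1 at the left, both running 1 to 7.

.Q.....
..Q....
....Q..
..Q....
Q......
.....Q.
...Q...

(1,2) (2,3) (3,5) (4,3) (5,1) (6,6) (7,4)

2

Same column: (2,3)–(4,3) (column 3).
Same diagonal: (1,2)–(2,3) (|1−2| = |2−3| = 1).
Total attacking pairs: 2.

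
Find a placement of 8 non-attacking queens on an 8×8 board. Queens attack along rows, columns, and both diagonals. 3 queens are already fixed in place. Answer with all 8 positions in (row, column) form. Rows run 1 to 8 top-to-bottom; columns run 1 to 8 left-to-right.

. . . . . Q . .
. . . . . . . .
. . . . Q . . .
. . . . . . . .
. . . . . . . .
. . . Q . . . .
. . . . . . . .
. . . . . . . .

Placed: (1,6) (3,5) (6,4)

Row 2: attacked by (1,6)→{5,6,7}; (3,5)→{4,5,6}; (6,4)→{4,8}. Safe: 1, 2, 3. Place at column 3.
Row 4: attacked by (1,6)→{3,6}; (2,3)→{1,3,5}; (3,5)→{4,5,6}; (6,4)→{2,4,6}. Safe: 7, 8. Place at column 7.
Row 5: attacked by (1,6)→{2,6}; (2,3)→{3,6}; (3,5)→{3,5,7}; (4,7)→{6,7,8}; (6,4)→{3,4,5}. Safe: 1. Place at column 1.
Row 7: attacked by (1,6)→{6}; (2,3)→{3,8}; (3,5)→{1,5}; (4,7)→{4,7}; (5,1)→{1,3}; (6,4)→{3,4,5}. Safe: 2. Place at column 2.
Row 8: attacked by (1,6)→{6}; (2,3)→{3}; (3,5)→{5}; (4,7)→{3,7}; (5,1)→{1,4}; (6,4)→{2,4,6}; (7,2)→{1,2,3}. Safe: 8. Place at column 8.
Columns [6, 3, 5, 7, 1, 4, 2, 8], r−c [-5, -1, -2, -3, 4, 2, 5, 0], r+c [7, 5, 8, 11, 6, 10, 9, 16] are all distinct, so no two queens attack.

(1,6) (2,3) (3,5) (4,7) (5,1) (6,4) (7,2) (8,8)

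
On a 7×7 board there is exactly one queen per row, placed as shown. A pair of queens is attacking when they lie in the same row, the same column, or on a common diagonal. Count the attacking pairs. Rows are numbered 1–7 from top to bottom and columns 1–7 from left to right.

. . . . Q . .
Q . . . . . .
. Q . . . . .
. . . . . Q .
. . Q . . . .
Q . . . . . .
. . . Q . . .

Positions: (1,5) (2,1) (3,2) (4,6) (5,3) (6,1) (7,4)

Same column: (2,1)–(6,1) (column 1).
Same diagonal: (2,1)–(3,2) (|2−3| = |1−2| = 1).
Total attacking pairs: 2.

2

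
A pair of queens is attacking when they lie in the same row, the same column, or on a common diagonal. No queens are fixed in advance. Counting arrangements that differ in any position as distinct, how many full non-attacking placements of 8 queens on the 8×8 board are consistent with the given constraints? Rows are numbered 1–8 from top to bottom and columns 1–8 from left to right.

Branch on row 1: col 1 → 4; col 2 → 8; col 3 → 16; col 4 → 18; col 5 → 18; col 6 → 16; col 7 → 8; col 8 → 4.
Sum: 4 + 8 + 16 + 18 + 18 + 16 + 8 + 4 = 92.
(This is the classic 8-queens count.)

92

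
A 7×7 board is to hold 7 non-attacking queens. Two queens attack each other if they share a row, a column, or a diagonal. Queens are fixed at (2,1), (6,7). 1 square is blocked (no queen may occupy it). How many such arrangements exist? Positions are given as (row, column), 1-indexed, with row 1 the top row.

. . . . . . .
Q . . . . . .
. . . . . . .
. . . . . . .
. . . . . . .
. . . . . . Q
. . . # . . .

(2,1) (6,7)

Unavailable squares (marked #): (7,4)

3

Branch on row 1: col 3 → 1; col 4 → 1; col 5 → 1; col 6 → 0.
Sum: 1 + 1 + 1 + 0 = 3.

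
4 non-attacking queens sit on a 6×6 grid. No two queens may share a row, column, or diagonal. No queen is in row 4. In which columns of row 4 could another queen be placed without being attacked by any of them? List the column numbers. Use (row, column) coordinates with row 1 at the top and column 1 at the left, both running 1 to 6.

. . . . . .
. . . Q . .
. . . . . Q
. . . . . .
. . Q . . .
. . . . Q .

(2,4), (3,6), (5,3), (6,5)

(2,4) attacks row 4 at column 4 and diagonals 2, 6.
(3,6) attacks row 4 at column 6 and diagonals 5.
(5,3) attacks row 4 at column 3 and diagonals 2, 4.
(6,5) attacks row 4 at column 5 and diagonals 3.
Attacked columns: {2, 3, 4, 5, 6}. Safe: {1}.

columns 1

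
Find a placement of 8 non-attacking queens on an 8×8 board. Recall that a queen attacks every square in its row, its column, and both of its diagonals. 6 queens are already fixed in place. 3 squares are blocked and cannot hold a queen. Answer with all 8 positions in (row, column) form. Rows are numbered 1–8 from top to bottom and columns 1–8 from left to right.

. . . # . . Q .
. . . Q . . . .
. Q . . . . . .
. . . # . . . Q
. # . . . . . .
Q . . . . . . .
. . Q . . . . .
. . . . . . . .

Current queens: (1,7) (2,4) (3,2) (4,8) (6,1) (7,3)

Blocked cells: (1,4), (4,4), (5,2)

Row 5: attacked by (1,7)→{3,7}; (2,4)→{1,4,7}; (3,2)→{2,4}; (4,8)→{7,8}; (6,1)→{1,2}; (7,3)→{1,3,5}. Blocked: 2. Safe: 6. Place at column 6.
Row 8: attacked by (1,7)→{7}; (2,4)→{4}; (3,2)→{2,7}; (4,8)→{4,8}; (5,6)→{3,6}; (6,1)→{1,3}; (7,3)→{2,3,4}. Safe: 5. Place at column 5.
Columns [7, 4, 2, 8, 6, 1, 3, 5], r−c [-6, -2, 1, -4, -1, 5, 4, 3], r+c [8, 6, 5, 12, 11, 7, 10, 13] are all distinct, so no two queens attack.

(1,7) (2,4) (3,2) (4,8) (5,6) (6,1) (7,3) (8,5)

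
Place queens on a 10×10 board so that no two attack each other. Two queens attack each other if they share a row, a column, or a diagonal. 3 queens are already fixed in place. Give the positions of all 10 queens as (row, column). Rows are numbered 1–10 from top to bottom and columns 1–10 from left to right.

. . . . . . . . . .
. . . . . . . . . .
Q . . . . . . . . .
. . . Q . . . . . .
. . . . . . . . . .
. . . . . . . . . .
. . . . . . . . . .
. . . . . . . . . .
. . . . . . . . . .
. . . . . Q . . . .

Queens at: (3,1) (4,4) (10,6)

Row 1: attacked by (3,1)→{1,3}; (4,4)→{1,4,7}; (10,6)→{6}. Safe: 2, 5, 8, 9, 10. Place at column 9.
Row 2: attacked by (1,9)→{8,9,10}; (3,1)→{1,2}; (4,4)→{2,4,6}; (10,6)→{6}. Safe: 3, 5, 7. Place at column 7.
Row 5: attacked by (1,9)→{5,9}; (2,7)→{4,7,10}; (3,1)→{1,3}; (4,4)→{3,4,5}; (10,6)→{1,6}. Safe: 2, 8. Place at column 2.
Row 6: attacked by (1,9)→{4,9}; (2,7)→{3,7}; (3,1)→{1,4}; (4,4)→{2,4,6}; (5,2)→{1,2,3}; (10,6)→{2,6,10}. Safe: 5, 8. Place at column 5.
Row 7: attacked by (1,9)→{3,9}; (2,7)→{2,7}; (3,1)→{1,5}; (4,4)→{1,4,7}; (5,2)→{2,4}; (6,5)→{4,5,6}; (10,6)→{3,6,9}. Safe: 8, 10. Place at column 8.
Row 8: attacked by (1,9)→{2,9}; (2,7)→{1,7}; (3,1)→{1,6}; (4,4)→{4,8}; (5,2)→{2,5}; (6,5)→{3,5,7}; (7,8)→{7,8,9}; (10,6)→{4,6,8}. Safe: 10. Place at column 10.
Row 9: attacked by (1,9)→{1,9}; (2,7)→{7}; (3,1)→{1,7}; (4,4)→{4,9}; (5,2)→{2,6}; (6,5)→{2,5,8}; (7,8)→{6,8,10}; (8,10)→{9,10}; (10,6)→{5,6,7}. Safe: 3. Place at column 3.
Columns [9, 7, 1, 4, 2, 5, 8, 10, 3, 6], r−c [-8, -5, 2, 0, 3, 1, -1, -2, 6, 4], r+c [10, 9, 4, 8, 7, 11, 15, 18, 12, 16] are all distinct, so no two queens attack.

(1,9) (2,7) (3,1) (4,4) (5,2) (6,5) (7,8) (8,10) (9,3) (10,6)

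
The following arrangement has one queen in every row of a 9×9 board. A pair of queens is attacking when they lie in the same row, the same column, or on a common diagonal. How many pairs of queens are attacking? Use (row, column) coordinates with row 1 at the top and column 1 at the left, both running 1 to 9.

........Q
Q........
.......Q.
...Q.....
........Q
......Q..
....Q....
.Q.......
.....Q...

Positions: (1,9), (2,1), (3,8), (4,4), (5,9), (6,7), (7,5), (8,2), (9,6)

Same column: (1,9)–(5,9) (column 9).
Same diagonal: (1,9)–(8,2) (|1−8| = |9−2| = 7).
Total attacking pairs: 2.

2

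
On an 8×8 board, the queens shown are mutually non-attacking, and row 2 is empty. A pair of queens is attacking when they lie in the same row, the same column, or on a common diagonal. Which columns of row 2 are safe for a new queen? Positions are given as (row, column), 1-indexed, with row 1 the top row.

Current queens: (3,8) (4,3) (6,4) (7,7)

columns 6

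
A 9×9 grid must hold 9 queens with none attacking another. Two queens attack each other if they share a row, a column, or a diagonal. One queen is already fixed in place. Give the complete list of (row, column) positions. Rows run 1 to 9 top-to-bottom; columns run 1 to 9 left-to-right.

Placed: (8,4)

(1,9) (2,3) (3,5) (4,2) (5,8) (6,1) (7,7) (8,4) (9,6)

Row 1: attacked by (8,4)→{4}. Safe: 1, 2, 3, 5, 6, 7, 8, 9. Place at column 9.
Row 2: attacked by (1,9)→{8,9}; (8,4)→{4}. Safe: 1, 2, 3, 5, 6, 7. Place at column 3.
Row 3: attacked by (1,9)→{7,9}; (2,3)→{2,3,4}; (8,4)→{4,9}. Safe: 1, 5, 6, 8. Place at column 5.
Row 4: attacked by (1,9)→{6,9}; (2,3)→{1,3,5}; (3,5)→{4,5,6}; (8,4)→{4,8}. Safe: 2, 7. Place at column 2.
Row 5: attacked by (1,9)→{5,9}; (2,3)→{3,6}; (3,5)→{3,5,7}; (4,2)→{1,2,3}; (8,4)→{1,4,7}. Safe: 8. Place at column 8.
Row 6: attacked by (1,9)→{4,9}; (2,3)→{3,7}; (3,5)→{2,5,8}; (4,2)→{2,4}; (5,8)→{7,8,9}; (8,4)→{2,4,6}. Safe: 1. Place at column 1.
Row 7: attacked by (1,9)→{3,9}; (2,3)→{3,8}; (3,5)→{1,5,9}; (4,2)→{2,5}; (5,8)→{6,8}; (6,1)→{1,2}; (8,4)→{3,4,5}. Safe: 7. Place at column 7.
Row 9: attacked by (1,9)→{1,9}; (2,3)→{3}; (3,5)→{5}; (4,2)→{2,7}; (5,8)→{4,8}; (6,1)→{1,4}; (7,7)→{5,7,9}; (8,4)→{3,4,5}. Safe: 6. Place at column 6.
Columns [9, 3, 5, 2, 8, 1, 7, 4, 6], r−c [-8, -1, -2, 2, -3, 5, 0, 4, 3], r+c [10, 5, 8, 6, 13, 7, 14, 12, 15] are all distinct, so no two queens attack.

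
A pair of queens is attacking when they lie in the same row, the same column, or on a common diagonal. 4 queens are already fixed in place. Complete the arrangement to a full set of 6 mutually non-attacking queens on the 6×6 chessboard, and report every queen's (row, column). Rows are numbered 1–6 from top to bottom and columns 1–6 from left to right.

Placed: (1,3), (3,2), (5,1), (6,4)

(1,3) (2,6) (3,2) (4,5) (5,1) (6,4)

Row 2: attacked by (1,3)→{2,3,4}; (3,2)→{1,2,3}; (5,1)→{1,4}; (6,4)→{4}. Safe: 5, 6. Place at column 6.
Row 4: attacked by (1,3)→{3,6}; (2,6)→{4,6}; (3,2)→{1,2,3}; (5,1)→{1,2}; (6,4)→{2,4,6}. Safe: 5. Place at column 5.
Columns [3, 6, 2, 5, 1, 4], r−c [-2, -4, 1, -1, 4, 2], r+c [4, 8, 5, 9, 6, 10] are all distinct, so no two queens attack.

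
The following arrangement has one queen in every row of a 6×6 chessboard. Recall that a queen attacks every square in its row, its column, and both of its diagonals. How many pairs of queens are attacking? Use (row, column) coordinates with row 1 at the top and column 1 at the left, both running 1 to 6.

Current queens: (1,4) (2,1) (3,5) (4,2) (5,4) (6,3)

3

Same column: (1,4)–(5,4) (column 4).
Same diagonal: (2,1)–(5,4) (|2−5| = |1−4| = 3); (5,4)–(6,3) (|5−6| = |4−3| = 1).
Total attacking pairs: 3.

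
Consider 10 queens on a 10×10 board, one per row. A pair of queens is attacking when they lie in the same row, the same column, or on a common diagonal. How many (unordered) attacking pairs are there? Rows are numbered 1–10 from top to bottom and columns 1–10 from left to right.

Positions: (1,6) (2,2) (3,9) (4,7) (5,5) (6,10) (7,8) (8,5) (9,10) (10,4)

Same column: (5,5)–(8,5) (column 5); (6,10)–(9,10) (column 10).
Same diagonal: (2,2)–(5,5) (|2−5| = |2−5| = 3); (7,8)–(9,10) (|7−9| = |8−10| = 2).
Total attacking pairs: 4.

4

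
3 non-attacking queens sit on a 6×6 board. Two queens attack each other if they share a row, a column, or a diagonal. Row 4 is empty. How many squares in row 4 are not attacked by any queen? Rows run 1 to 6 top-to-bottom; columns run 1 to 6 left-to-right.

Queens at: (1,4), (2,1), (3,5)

1

(1,4) attacks row 4 at column 4 and diagonals 1.
(2,1) attacks row 4 at column 1 and diagonals 3.
(3,5) attacks row 4 at column 5 and diagonals 4, 6.
Attacked columns: {1, 3, 4, 5, 6}. Safe: {2}.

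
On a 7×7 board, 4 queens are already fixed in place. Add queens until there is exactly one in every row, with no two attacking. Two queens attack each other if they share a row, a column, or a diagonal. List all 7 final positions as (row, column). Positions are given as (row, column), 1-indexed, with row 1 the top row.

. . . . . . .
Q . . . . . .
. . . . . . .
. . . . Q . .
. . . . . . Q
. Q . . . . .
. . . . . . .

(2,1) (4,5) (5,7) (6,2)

(1,6) (2,1) (3,3) (4,5) (5,7) (6,2) (7,4)

Row 1: attacked by (2,1)→{1,2}; (4,5)→{2,5}; (5,7)→{3,7}; (6,2)→{2,7}. Safe: 4, 6. Place at column 6.
Row 3: attacked by (1,6)→{4,6}; (2,1)→{1,2}; (4,5)→{4,5,6}; (5,7)→{5,7}; (6,2)→{2,5}. Safe: 3. Place at column 3.
Row 7: attacked by (1,6)→{6}; (2,1)→{1,6}; (3,3)→{3,7}; (4,5)→{2,5}; (5,7)→{5,7}; (6,2)→{1,2,3}. Safe: 4. Place at column 4.
Columns [6, 1, 3, 5, 7, 2, 4], r−c [-5, 1, 0, -1, -2, 4, 3], r+c [7, 3, 6, 9, 12, 8, 11] are all distinct, so no two queens attack.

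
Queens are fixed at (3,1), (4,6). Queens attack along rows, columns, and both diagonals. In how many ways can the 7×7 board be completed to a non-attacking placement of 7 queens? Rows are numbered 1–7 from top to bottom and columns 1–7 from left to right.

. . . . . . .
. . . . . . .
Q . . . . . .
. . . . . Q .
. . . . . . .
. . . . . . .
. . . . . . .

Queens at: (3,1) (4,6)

Branch on row 1: col 2 → 0; col 4 → 0; col 5 → 1; col 7 → 0.
Sum: 0 + 0 + 1 + 0 = 1.

1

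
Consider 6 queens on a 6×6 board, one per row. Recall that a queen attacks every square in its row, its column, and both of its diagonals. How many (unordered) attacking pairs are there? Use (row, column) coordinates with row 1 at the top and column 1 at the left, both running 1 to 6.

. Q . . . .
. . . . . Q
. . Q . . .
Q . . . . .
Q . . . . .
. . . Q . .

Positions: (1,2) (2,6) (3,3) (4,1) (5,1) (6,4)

Same column: (4,1)–(5,1) (column 1).
Same diagonal: (3,3)–(5,1) (|3−5| = |3−1| = 2).
Total attacking pairs: 2.

2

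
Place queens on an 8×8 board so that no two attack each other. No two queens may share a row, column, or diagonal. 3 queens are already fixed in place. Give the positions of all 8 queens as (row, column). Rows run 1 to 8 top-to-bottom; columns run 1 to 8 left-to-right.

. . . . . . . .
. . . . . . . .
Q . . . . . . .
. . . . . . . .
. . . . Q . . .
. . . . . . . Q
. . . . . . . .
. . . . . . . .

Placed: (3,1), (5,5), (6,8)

Row 1: attacked by (3,1)→{1,3}; (5,5)→{1,5}; (6,8)→{3,8}. Safe: 2, 4, 6, 7. Place at column 6.
Row 2: attacked by (1,6)→{5,6,7}; (3,1)→{1,2}; (5,5)→{2,5,8}; (6,8)→{4,8}. Safe: 3. Place at column 3.
Row 4: attacked by (1,6)→{3,6}; (2,3)→{1,3,5}; (3,1)→{1,2}; (5,5)→{4,5,6}; (6,8)→{6,8}. Safe: 7. Place at column 7.
Row 7: attacked by (1,6)→{6}; (2,3)→{3,8}; (3,1)→{1,5}; (4,7)→{4,7}; (5,5)→{3,5,7}; (6,8)→{7,8}. Safe: 2. Place at column 2.
Row 8: attacked by (1,6)→{6}; (2,3)→{3}; (3,1)→{1,6}; (4,7)→{3,7}; (5,5)→{2,5,8}; (6,8)→{6,8}; (7,2)→{1,2,3}. Safe: 4. Place at column 4.
Columns [6, 3, 1, 7, 5, 8, 2, 4], r−c [-5, -1, 2, -3, 0, -2, 5, 4], r+c [7, 5, 4, 11, 10, 14, 9, 12] are all distinct, so no two queens attack.

(1,6) (2,3) (3,1) (4,7) (5,5) (6,8) (7,2) (8,4)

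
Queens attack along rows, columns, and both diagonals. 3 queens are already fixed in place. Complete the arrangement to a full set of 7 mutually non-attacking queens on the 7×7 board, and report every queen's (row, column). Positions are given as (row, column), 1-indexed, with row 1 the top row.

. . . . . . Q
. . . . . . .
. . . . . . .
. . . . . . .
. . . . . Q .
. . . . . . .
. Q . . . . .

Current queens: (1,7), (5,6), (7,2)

(1,7) (2,5) (3,3) (4,1) (5,6) (6,4) (7,2)

Row 2: attacked by (1,7)→{6,7}; (5,6)→{3,6}; (7,2)→{2,7}. Safe: 1, 4, 5. Place at column 5.
Row 3: attacked by (1,7)→{5,7}; (2,5)→{4,5,6}; (5,6)→{4,6}; (7,2)→{2,6}. Safe: 1, 3. Place at column 3.
Row 4: attacked by (1,7)→{4,7}; (2,5)→{3,5,7}; (3,3)→{2,3,4}; (5,6)→{5,6,7}; (7,2)→{2,5}. Safe: 1. Place at column 1.
Row 6: attacked by (1,7)→{2,7}; (2,5)→{1,5}; (3,3)→{3,6}; (4,1)→{1,3}; (5,6)→{5,6,7}; (7,2)→{1,2,3}. Safe: 4. Place at column 4.
Columns [7, 5, 3, 1, 6, 4, 2], r−c [-6, -3, 0, 3, -1, 2, 5], r+c [8, 7, 6, 5, 11, 10, 9] are all distinct, so no two queens attack.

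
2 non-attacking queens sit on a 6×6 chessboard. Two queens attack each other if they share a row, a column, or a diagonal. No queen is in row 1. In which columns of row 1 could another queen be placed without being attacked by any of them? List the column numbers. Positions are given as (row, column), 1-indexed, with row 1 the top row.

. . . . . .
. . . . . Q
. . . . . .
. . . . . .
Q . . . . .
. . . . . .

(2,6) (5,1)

columns 2, 3, 4

(2,6) attacks row 1 at column 6 and diagonals 5.
(5,1) attacks row 1 at column 1 and diagonals 5.
Attacked columns: {1, 5, 6}. Safe: {2, 3, 4}.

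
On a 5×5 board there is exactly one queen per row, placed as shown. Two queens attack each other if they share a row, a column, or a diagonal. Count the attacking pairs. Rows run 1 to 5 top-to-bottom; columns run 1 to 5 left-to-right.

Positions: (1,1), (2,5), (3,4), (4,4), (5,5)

6

Same column: (2,5)–(5,5) (column 5); (3,4)–(4,4) (column 4).
Same diagonal: (1,1)–(4,4) (|1−4| = |1−4| = 3); (1,1)–(5,5) (|1−5| = |1−5| = 4); (2,5)–(3,4) (|2−3| = |5−4| = 1); (4,4)–(5,5) (|4−5| = |4−5| = 1).
Total attacking pairs: 6.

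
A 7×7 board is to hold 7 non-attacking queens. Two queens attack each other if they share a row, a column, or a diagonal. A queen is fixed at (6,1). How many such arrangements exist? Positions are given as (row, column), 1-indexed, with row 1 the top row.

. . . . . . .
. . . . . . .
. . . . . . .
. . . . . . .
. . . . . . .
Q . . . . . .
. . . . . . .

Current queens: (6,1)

Branch on row 1: col 2 → 1; col 3 → 1; col 4 → 2; col 5 → 2; col 7 → 1.
Sum: 1 + 1 + 2 + 2 + 1 = 7.

7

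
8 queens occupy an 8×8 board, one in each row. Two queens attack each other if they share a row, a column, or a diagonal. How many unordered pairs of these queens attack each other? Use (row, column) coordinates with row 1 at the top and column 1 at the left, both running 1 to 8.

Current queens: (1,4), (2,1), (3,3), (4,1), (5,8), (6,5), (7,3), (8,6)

Same column: (2,1)–(4,1) (column 1); (3,3)–(7,3) (column 3).
Same diagonal: (1,4)–(4,1) (|1−4| = |4−1| = 3); (1,4)–(5,8) (|1−5| = |4−8| = 4); (2,1)–(6,5) (|2−6| = |1−5| = 4).
Total attacking pairs: 5.

5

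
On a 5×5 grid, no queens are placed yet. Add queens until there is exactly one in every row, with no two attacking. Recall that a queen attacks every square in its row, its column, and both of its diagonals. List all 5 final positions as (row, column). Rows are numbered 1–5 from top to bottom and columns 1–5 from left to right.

(1,3) (2,1) (3,4) (4,2) (5,5)

Row 1: Safe: 1, 2, 3, 4, 5. Place at column 3.
Row 2: attacked by (1,3)→{2,3,4}. Safe: 1, 5. Place at column 1.
Row 3: attacked by (1,3)→{1,3,5}; (2,1)→{1,2}. Safe: 4. Place at column 4.
Row 4: attacked by (1,3)→{3}; (2,1)→{1,3}; (3,4)→{3,4,5}. Safe: 2. Place at column 2.
Row 5: attacked by (1,3)→{3}; (2,1)→{1,4}; (3,4)→{2,4}; (4,2)→{1,2,3}. Safe: 5. Place at column 5.
Columns [3, 1, 4, 2, 5], r−c [-2, 1, -1, 2, 0], r+c [4, 3, 7, 6, 10] are all distinct, so no two queens attack.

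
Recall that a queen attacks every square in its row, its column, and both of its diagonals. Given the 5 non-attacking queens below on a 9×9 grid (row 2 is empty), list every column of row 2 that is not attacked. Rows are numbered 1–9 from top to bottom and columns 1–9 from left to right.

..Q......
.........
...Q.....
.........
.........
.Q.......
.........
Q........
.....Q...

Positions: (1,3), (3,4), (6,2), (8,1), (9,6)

(1,3) attacks row 2 at column 3 and diagonals 2, 4.
(3,4) attacks row 2 at column 4 and diagonals 3, 5.
(6,2) attacks row 2 at column 2 and diagonals 6.
(8,1) attacks row 2 at column 1 and diagonals 7.
(9,6) attacks row 2 at column 6.
Attacked columns: {1, 2, 3, 4, 5, 6, 7}. Safe: {8, 9}.

columns 8, 9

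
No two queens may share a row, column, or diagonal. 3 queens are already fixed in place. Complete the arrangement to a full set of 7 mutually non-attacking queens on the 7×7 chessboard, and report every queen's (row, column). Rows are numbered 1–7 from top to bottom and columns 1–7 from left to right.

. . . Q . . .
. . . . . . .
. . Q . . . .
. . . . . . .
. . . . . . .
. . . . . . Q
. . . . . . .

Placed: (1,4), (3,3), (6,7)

(1,4) (2,1) (3,3) (4,6) (5,2) (6,7) (7,5)

Row 2: attacked by (1,4)→{3,4,5}; (3,3)→{2,3,4}; (6,7)→{3,7}. Safe: 1, 6. Place at column 1.
Row 4: attacked by (1,4)→{1,4,7}; (2,1)→{1,3}; (3,3)→{2,3,4}; (6,7)→{5,7}. Safe: 6. Place at column 6.
Row 5: attacked by (1,4)→{4}; (2,1)→{1,4}; (3,3)→{1,3,5}; (4,6)→{5,6,7}; (6,7)→{6,7}. Safe: 2. Place at column 2.
Row 7: attacked by (1,4)→{4}; (2,1)→{1,6}; (3,3)→{3,7}; (4,6)→{3,6}; (5,2)→{2,4}; (6,7)→{6,7}. Safe: 5. Place at column 5.
Columns [4, 1, 3, 6, 2, 7, 5], r−c [-3, 1, 0, -2, 3, -1, 2], r+c [5, 3, 6, 10, 7, 13, 12] are all distinct, so no two queens attack.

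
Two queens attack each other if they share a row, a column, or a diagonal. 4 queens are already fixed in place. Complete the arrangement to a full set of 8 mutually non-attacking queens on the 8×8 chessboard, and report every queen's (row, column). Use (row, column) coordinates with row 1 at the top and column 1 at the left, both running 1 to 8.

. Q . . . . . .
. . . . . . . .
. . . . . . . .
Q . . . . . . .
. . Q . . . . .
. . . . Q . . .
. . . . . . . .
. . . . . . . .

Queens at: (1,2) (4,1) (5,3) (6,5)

(1,2) (2,8) (3,6) (4,1) (5,3) (6,5) (7,7) (8,4)

Row 2: attacked by (1,2)→{1,2,3}; (4,1)→{1,3}; (5,3)→{3,6}; (6,5)→{1,5}. Safe: 4, 7, 8. Place at column 8.
Row 3: attacked by (1,2)→{2,4}; (2,8)→{7,8}; (4,1)→{1,2}; (5,3)→{1,3,5}; (6,5)→{2,5,8}. Safe: 6. Place at column 6.
Row 7: attacked by (1,2)→{2,8}; (2,8)→{3,8}; (3,6)→{2,6}; (4,1)→{1,4}; (5,3)→{1,3,5}; (6,5)→{4,5,6}. Safe: 7. Place at column 7.
Row 8: attacked by (1,2)→{2}; (2,8)→{2,8}; (3,6)→{1,6}; (4,1)→{1,5}; (5,3)→{3,6}; (6,5)→{3,5,7}; (7,7)→{6,7,8}. Safe: 4. Place at column 4.
Columns [2, 8, 6, 1, 3, 5, 7, 4], r−c [-1, -6, -3, 3, 2, 1, 0, 4], r+c [3, 10, 9, 5, 8, 11, 14, 12] are all distinct, so no two queens attack.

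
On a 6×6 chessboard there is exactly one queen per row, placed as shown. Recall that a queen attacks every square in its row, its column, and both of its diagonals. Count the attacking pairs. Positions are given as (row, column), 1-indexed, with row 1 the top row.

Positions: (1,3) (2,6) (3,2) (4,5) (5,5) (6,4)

Same column: (4,5)–(5,5) (column 5).
Same diagonal: (5,5)–(6,4) (|5−6| = |5−4| = 1).
Total attacking pairs: 2.

2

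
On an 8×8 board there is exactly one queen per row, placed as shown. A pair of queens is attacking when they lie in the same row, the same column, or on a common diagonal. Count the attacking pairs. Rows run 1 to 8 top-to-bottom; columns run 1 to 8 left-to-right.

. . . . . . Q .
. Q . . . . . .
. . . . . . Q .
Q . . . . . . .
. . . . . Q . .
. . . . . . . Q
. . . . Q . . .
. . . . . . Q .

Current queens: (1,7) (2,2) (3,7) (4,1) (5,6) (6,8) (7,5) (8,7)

3

Same column: (1,7)–(3,7) (column 7); (1,7)–(8,7) (column 7); (3,7)–(8,7) (column 7).
Total attacking pairs: 3.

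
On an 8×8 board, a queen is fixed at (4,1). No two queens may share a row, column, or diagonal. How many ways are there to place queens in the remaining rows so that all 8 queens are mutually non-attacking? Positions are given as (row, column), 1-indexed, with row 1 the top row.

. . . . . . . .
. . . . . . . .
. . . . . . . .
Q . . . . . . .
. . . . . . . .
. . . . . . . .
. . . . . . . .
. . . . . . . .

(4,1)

18

Branch on row 1: col 2 → 2; col 3 → 4; col 5 → 5; col 6 → 4; col 7 → 2; col 8 → 1.
Sum: 2 + 4 + 5 + 4 + 2 + 1 = 18.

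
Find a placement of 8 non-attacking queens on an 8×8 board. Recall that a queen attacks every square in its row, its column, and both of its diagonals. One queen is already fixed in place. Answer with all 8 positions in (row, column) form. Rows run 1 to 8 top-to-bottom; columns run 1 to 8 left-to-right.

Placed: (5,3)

Row 1: attacked by (5,3)→{3,7}. Safe: 1, 2, 4, 5, 6, 8. Place at column 2.
Row 2: attacked by (1,2)→{1,2,3}; (5,3)→{3,6}. Safe: 4, 5, 7, 8. Place at column 8.
Row 3: attacked by (1,2)→{2,4}; (2,8)→{7,8}; (5,3)→{1,3,5}. Safe: 6. Place at column 6.
Row 4: attacked by (1,2)→{2,5}; (2,8)→{6,8}; (3,6)→{5,6,7}; (5,3)→{2,3,4}. Safe: 1. Place at column 1.
Row 6: attacked by (1,2)→{2,7}; (2,8)→{4,8}; (3,6)→{3,6}; (4,1)→{1,3}; (5,3)→{2,3,4}. Safe: 5. Place at column 5.
Row 7: attacked by (1,2)→{2,8}; (2,8)→{3,8}; (3,6)→{2,6}; (4,1)→{1,4}; (5,3)→{1,3,5}; (6,5)→{4,5,6}. Safe: 7. Place at column 7.
Row 8: attacked by (1,2)→{2}; (2,8)→{2,8}; (3,6)→{1,6}; (4,1)→{1,5}; (5,3)→{3,6}; (6,5)→{3,5,7}; (7,7)→{6,7,8}. Safe: 4. Place at column 4.
Columns [2, 8, 6, 1, 3, 5, 7, 4], r−c [-1, -6, -3, 3, 2, 1, 0, 4], r+c [3, 10, 9, 5, 8, 11, 14, 12] are all distinct, so no two queens attack.

(1,2) (2,8) (3,6) (4,1) (5,3) (6,5) (7,7) (8,4)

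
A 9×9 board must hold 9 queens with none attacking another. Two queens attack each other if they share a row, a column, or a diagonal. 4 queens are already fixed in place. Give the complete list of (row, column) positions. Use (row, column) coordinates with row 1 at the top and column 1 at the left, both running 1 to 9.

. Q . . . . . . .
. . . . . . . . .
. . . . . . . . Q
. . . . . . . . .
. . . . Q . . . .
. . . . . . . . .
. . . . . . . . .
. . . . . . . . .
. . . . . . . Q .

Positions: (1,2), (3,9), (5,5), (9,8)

(1,2) (2,4) (3,9) (4,7) (5,5) (6,3) (7,1) (8,6) (9,8)

Row 2: attacked by (1,2)→{1,2,3}; (3,9)→{8,9}; (5,5)→{2,5,8}; (9,8)→{1,8}. Safe: 4, 6, 7. Place at column 4.
Row 4: attacked by (1,2)→{2,5}; (2,4)→{2,4,6}; (3,9)→{8,9}; (5,5)→{4,5,6}; (9,8)→{3,8}. Safe: 1, 7. Place at column 7.
Row 6: attacked by (1,2)→{2,7}; (2,4)→{4,8}; (3,9)→{6,9}; (4,7)→{5,7,9}; (5,5)→{4,5,6}; (9,8)→{5,8}. Safe: 1, 3. Place at column 3.
Row 7: attacked by (1,2)→{2,8}; (2,4)→{4,9}; (3,9)→{5,9}; (4,7)→{4,7}; (5,5)→{3,5,7}; (6,3)→{2,3,4}; (9,8)→{6,8}. Safe: 1. Place at column 1.
Row 8: attacked by (1,2)→{2,9}; (2,4)→{4}; (3,9)→{4,9}; (4,7)→{3,7}; (5,5)→{2,5,8}; (6,3)→{1,3,5}; (7,1)→{1,2}; (9,8)→{7,8,9}. Safe: 6. Place at column 6.
Columns [2, 4, 9, 7, 5, 3, 1, 6, 8], r−c [-1, -2, -6, -3, 0, 3, 6, 2, 1], r+c [3, 6, 12, 11, 10, 9, 8, 14, 17] are all distinct, so no two queens attack.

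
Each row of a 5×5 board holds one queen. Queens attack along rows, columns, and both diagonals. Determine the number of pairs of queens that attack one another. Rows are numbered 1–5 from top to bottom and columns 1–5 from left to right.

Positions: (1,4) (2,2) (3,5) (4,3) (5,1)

0

All columns are distinct and no two queens satisfy |Δrow| = |Δcol|, so no pair attacks.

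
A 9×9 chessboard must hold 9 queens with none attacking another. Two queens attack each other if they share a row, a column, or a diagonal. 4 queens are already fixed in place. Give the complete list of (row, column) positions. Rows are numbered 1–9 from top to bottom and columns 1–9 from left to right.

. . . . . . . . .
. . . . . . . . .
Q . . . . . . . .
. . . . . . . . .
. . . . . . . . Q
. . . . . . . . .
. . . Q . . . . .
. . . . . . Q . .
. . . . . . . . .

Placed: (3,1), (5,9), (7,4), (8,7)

(1,8) (2,5) (3,1) (4,6) (5,9) (6,2) (7,4) (8,7) (9,3)

Row 1: attacked by (3,1)→{1,3}; (5,9)→{5,9}; (7,4)→{4}; (8,7)→{7}. Safe: 2, 6, 8. Place at column 8.
Row 2: attacked by (1,8)→{7,8,9}; (3,1)→{1,2}; (5,9)→{6,9}; (7,4)→{4,9}; (8,7)→{1,7}. Safe: 3, 5. Place at column 5.
Row 4: attacked by (1,8)→{5,8}; (2,5)→{3,5,7}; (3,1)→{1,2}; (5,9)→{8,9}; (7,4)→{1,4,7}; (8,7)→{3,7}. Safe: 6. Place at column 6.
Row 6: attacked by (1,8)→{3,8}; (2,5)→{1,5,9}; (3,1)→{1,4}; (4,6)→{4,6,8}; (5,9)→{8,9}; (7,4)→{3,4,5}; (8,7)→{5,7,9}. Safe: 2. Place at column 2.
Row 9: attacked by (1,8)→{8}; (2,5)→{5}; (3,1)→{1,7}; (4,6)→{1,6}; (5,9)→{5,9}; (6,2)→{2,5}; (7,4)→{2,4,6}; (8,7)→{6,7,8}. Safe: 3. Place at column 3.
Columns [8, 5, 1, 6, 9, 2, 4, 7, 3], r−c [-7, -3, 2, -2, -4, 4, 3, 1, 6], r+c [9, 7, 4, 10, 14, 8, 11, 15, 12] are all distinct, so no two queens attack.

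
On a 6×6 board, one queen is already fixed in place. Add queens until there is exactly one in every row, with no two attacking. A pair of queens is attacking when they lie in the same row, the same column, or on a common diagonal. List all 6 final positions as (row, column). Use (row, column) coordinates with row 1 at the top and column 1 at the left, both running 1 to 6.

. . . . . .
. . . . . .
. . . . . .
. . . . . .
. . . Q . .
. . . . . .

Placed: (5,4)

Row 1: attacked by (5,4)→{4}. Safe: 1, 2, 3, 5, 6. Place at column 5.
Row 2: attacked by (1,5)→{4,5,6}; (5,4)→{1,4}. Safe: 2, 3. Place at column 3.
Row 3: attacked by (1,5)→{3,5}; (2,3)→{2,3,4}; (5,4)→{2,4,6}. Safe: 1. Place at column 1.
Row 4: attacked by (1,5)→{2,5}; (2,3)→{1,3,5}; (3,1)→{1,2}; (5,4)→{3,4,5}. Safe: 6. Place at column 6.
Row 6: attacked by (1,5)→{5}; (2,3)→{3}; (3,1)→{1,4}; (4,6)→{4,6}; (5,4)→{3,4,5}. Safe: 2. Place at column 2.
Columns [5, 3, 1, 6, 4, 2], r−c [-4, -1, 2, -2, 1, 4], r+c [6, 5, 4, 10, 9, 8] are all distinct, so no two queens attack.

(1,5) (2,3) (3,1) (4,6) (5,4) (6,2)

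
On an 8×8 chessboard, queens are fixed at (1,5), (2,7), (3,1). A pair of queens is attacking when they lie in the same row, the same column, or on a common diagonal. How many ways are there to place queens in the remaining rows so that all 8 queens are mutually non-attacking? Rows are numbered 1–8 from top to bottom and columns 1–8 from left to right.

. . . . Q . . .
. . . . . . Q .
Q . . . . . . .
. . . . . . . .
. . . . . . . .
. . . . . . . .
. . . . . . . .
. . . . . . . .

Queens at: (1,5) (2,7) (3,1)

2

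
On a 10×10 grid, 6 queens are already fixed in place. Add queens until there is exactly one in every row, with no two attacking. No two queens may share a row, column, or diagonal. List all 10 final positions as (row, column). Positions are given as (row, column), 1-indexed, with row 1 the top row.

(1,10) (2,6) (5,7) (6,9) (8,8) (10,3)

(1,10) (2,6) (3,4) (4,1) (5,7) (6,9) (7,2) (8,8) (9,5) (10,3)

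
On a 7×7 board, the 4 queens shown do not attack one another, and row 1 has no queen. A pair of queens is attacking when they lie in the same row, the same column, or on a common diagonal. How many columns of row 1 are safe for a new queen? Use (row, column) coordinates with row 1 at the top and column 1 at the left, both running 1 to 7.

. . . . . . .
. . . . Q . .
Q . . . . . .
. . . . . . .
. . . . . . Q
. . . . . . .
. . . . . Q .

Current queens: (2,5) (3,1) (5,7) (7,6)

1

(2,5) attacks row 1 at column 5 and diagonals 4, 6.
(3,1) attacks row 1 at column 1 and diagonals 3.
(5,7) attacks row 1 at column 7 and diagonals 3.
(7,6) attacks row 1 at column 6.
Attacked columns: {1, 3, 4, 5, 6, 7}. Safe: {2}.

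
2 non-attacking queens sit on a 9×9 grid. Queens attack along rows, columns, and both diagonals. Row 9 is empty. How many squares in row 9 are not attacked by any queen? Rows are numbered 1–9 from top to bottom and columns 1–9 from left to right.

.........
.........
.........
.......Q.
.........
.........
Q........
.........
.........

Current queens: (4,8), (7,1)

6

(4,8) attacks row 9 at column 8 and diagonals 3.
(7,1) attacks row 9 at column 1 and diagonals 3.
Attacked columns: {1, 3, 8}. Safe: {2, 4, 5, 6, 7, 9}.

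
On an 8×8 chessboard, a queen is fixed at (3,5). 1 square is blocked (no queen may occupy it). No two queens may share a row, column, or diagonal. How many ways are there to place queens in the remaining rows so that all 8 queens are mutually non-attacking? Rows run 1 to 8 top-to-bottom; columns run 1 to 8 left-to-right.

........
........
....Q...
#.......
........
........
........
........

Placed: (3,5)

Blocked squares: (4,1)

12

Branch on row 1: col 1 → 1; col 2 → 1; col 4 → 6; col 6 → 3; col 8 → 1.
Sum: 1 + 1 + 6 + 3 + 1 = 12.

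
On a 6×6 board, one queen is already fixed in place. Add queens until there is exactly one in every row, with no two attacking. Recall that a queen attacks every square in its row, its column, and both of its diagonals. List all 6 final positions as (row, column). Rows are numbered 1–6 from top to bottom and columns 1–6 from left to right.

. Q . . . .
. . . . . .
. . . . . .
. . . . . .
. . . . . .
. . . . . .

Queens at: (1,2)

Row 2: attacked by (1,2)→{1,2,3}. Safe: 4, 5, 6. Place at column 4.
Row 3: attacked by (1,2)→{2,4}; (2,4)→{3,4,5}. Safe: 1, 6. Place at column 6.
Row 4: attacked by (1,2)→{2,5}; (2,4)→{2,4,6}; (3,6)→{5,6}. Safe: 1, 3. Place at column 1.
Row 5: attacked by (1,2)→{2,6}; (2,4)→{1,4}; (3,6)→{4,6}; (4,1)→{1,2}. Safe: 3, 5. Place at column 3.
Row 6: attacked by (1,2)→{2}; (2,4)→{4}; (3,6)→{3,6}; (4,1)→{1,3}; (5,3)→{2,3,4}. Safe: 5. Place at column 5.
Columns [2, 4, 6, 1, 3, 5], r−c [-1, -2, -3, 3, 2, 1], r+c [3, 6, 9, 5, 8, 11] are all distinct, so no two queens attack.

(1,2) (2,4) (3,6) (4,1) (5,3) (6,5)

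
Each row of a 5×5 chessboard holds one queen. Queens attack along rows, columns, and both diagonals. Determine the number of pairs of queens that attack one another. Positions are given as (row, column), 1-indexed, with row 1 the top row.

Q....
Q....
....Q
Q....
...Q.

4

Same column: (1,1)–(2,1) (column 1); (1,1)–(4,1) (column 1); (2,1)–(4,1) (column 1).
Same diagonal: (2,1)–(5,4) (|2−5| = |1−4| = 3).
Total attacking pairs: 4.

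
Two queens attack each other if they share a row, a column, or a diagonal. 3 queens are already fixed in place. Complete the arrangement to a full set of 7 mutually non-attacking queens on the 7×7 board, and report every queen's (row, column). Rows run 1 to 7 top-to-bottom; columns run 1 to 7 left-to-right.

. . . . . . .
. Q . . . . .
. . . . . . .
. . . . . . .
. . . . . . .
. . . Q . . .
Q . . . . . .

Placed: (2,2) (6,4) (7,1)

(1,5) (2,2) (3,6) (4,3) (5,7) (6,4) (7,1)

Row 1: attacked by (2,2)→{1,2,3}; (6,4)→{4}; (7,1)→{1,7}. Safe: 5, 6. Place at column 5.
Row 3: attacked by (1,5)→{3,5,7}; (2,2)→{1,2,3}; (6,4)→{1,4,7}; (7,1)→{1,5}. Safe: 6. Place at column 6.
Row 4: attacked by (1,5)→{2,5}; (2,2)→{2,4}; (3,6)→{5,6,7}; (6,4)→{2,4,6}; (7,1)→{1,4}. Safe: 3. Place at column 3.
Row 5: attacked by (1,5)→{1,5}; (2,2)→{2,5}; (3,6)→{4,6}; (4,3)→{2,3,4}; (6,4)→{3,4,5}; (7,1)→{1,3}. Safe: 7. Place at column 7.
Columns [5, 2, 6, 3, 7, 4, 1], r−c [-4, 0, -3, 1, -2, 2, 6], r+c [6, 4, 9, 7, 12, 10, 8] are all distinct, so no two queens attack.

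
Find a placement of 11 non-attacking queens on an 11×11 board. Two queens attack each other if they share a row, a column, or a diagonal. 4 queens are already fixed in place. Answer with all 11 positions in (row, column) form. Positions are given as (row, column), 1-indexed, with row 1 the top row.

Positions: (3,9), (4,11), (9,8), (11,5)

(1,4) (2,6) (3,9) (4,11) (5,2) (6,7) (7,3) (8,1) (9,8) (10,10) (11,5)

Row 1: attacked by (3,9)→{7,9,11}; (4,11)→{8,11}; (9,8)→{8}; (11,5)→{5}. Safe: 1, 2, 3, 4, 6, 10. Place at column 4.
Row 2: attacked by (1,4)→{3,4,5}; (3,9)→{8,9,10}; (4,11)→{9,11}; (9,8)→{1,8}; (11,5)→{5}. Safe: 2, 6, 7. Place at column 6.
Row 5: attacked by (1,4)→{4,8}; (2,6)→{3,6,9}; (3,9)→{7,9,11}; (4,11)→{10,11}; (9,8)→{4,8}; (11,5)→{5,11}. Safe: 1, 2. Place at column 2.
Row 6: attacked by (1,4)→{4,9}; (2,6)→{2,6,10}; (3,9)→{6,9}; (4,11)→{9,11}; (5,2)→{1,2,3}; (9,8)→{5,8,11}; (11,5)→{5,10}. Safe: 7. Place at column 7.
Row 7: attacked by (1,4)→{4,10}; (2,6)→{1,6,11}; (3,9)→{5,9}; (4,11)→{8,11}; (5,2)→{2,4}; (6,7)→{6,7,8}; (9,8)→{6,8,10}; (11,5)→{1,5,9}. Safe: 3. Place at column 3.
Row 8: attacked by (1,4)→{4,11}; (2,6)→{6}; (3,9)→{4,9}; (4,11)→{7,11}; (5,2)→{2,5}; (6,7)→{5,7,9}; (7,3)→{2,3,4}; (9,8)→{7,8,9}; (11,5)→{2,5,8}. Safe: 1, 10. Place at column 1.
Row 10: attacked by (1,4)→{4}; (2,6)→{6}; (3,9)→{2,9}; (4,11)→{5,11}; (5,2)→{2,7}; (6,7)→{3,7,11}; (7,3)→{3,6}; (8,1)→{1,3}; (9,8)→{7,8,9}; (11,5)→{4,5,6}. Safe: 10. Place at column 10.
Columns [4, 6, 9, 11, 2, 7, 3, 1, 8, 10, 5], r−c [-3, -4, -6, -7, 3, -1, 4, 7, 1, 0, 6], r+c [5, 8, 12, 15, 7, 13, 10, 9, 17, 20, 16] are all distinct, so no two queens attack.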